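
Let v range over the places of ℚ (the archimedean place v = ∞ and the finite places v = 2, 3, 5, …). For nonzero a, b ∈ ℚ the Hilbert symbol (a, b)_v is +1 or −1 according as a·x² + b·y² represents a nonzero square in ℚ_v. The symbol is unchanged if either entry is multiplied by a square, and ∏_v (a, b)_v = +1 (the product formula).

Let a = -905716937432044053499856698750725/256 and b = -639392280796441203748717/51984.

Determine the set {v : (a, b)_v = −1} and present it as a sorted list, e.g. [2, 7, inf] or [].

[2, 7, 23, 41, 43, 47, 53, inf]

(a, b) ≡ (-989989, -2349013) mod (ℚ^×)²; places V = {2, 3, 5, 7, 11, 13, 17, 19, 23, 29, 31, 41, 43, 47, 53, ∞}.
(a,b)_31: α=0, u≡26; β=2, v≡11 (mod 31); (26|31)=-1, (11|31)=-1; sign (−1)^0·-1^2·-1^0 = +1.
(a,b)_5: α=2, u≡1; β=0, v≡2 (mod 5); (1|5)=+1, (2|5)=-1; sign (−1)^0·+1^0·-1^2 = +1.
(a,b)_11: α=3, u≡9; β=2, v≡4 (mod 11); (9|11)=+1, (4|11)=+1; sign (−1)^0·+1^2·+1^3 = +1.
(a,b)_41: α=2, u≡11; β=1, v≡25 (mod 41); (11|41)=-1, (25|41)=+1; sign (−1)^0·-1^1·+1^2 = -1.
(a,b)_53: α=2, u≡26; β=1, v≡52 (mod 53); (26|53)=-1, (52|53)=+1; sign (−1)^0·-1^1·+1^2 = -1.
(a,b)_3: α=6, u≡2; β=-2, v≡2 (mod 3); (2|3)=-1, (2|3)=-1; sign (−1)^0·-1^-2·-1^6 = +1.
(a,b)_∞: sgn(-989989)=−, sgn(-2349013)=−, so -1.
(a,b)_43: α=1, u≡41; β=2, v≡7 (mod 43); (41|43)=+1, (7|43)=-1; sign (−1)^0·+1^2·-1^1 = -1.
(a,b)_17: α=0, u≡5; β=2, v≡2 (mod 17); (5|17)=-1, (2|17)=+1; sign (−1)^0·-1^2·+1^0 = +1.
(a,b)_2: α=-8, β=-4; u≡3, v≡3 (mod 8); ε(u)ε(v)=1·1, αω(v)=-8·1, βω(u)=-4·1; sum ≡ 1  ⇒  -1.
(a,b)_47: α=2, u≡22; β=1, v≡11 (mod 47); (22|47)=-1, (11|47)=-1; sign (−1)^0·-1^1·-1^2 = -1.
(a,b)_7: α=1, u≡4; β=2, v≡3 (mod 7); (4|7)=+1, (3|7)=-1; sign (−1)^0·+1^2·-1^1 = -1.
(a,b)_13: α=3, u≡9; β=2, v≡9 (mod 13); (9|13)=+1, (9|13)=+1; sign (−1)^0·+1^2·+1^3 = +1.
(a,b)_19: α=0, u≡16; β=-2, v≡2 (mod 19); (16|19)=+1, (2|19)=-1; sign (−1)^0·+1^-2·-1^0 = +1.
(a,b)_29: α=2, u≡5; β=0, v≡20 (mod 29); (5|29)=+1, (20|29)=+1; sign (−1)^0·+1^0·+1^2 = +1.
(a,b)_23: α=5, u≡12; β=3, v≡4 (mod 23); (12|23)=+1, (4|23)=+1; sign (−1)^1·+1^3·+1^5 = -1.
Ram(-989989, -2349013) = {2, 7, 23, 41, 43, 47, 53, ∞}; no ℚ_2-point on the conic.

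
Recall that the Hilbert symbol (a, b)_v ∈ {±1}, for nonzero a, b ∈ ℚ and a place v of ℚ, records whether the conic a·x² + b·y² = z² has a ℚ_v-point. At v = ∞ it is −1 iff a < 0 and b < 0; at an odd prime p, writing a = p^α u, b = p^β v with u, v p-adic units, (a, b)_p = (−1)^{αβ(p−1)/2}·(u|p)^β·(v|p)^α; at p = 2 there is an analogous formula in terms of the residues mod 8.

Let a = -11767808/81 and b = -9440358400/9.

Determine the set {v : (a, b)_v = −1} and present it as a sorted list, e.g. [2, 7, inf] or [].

Mod squares: a ≡ -17, b ≡ -319. Check v ∈ {∞, 2, 3, 5, 11, 13, 17, 29}.
v=∞: -17 < 0 and -319 < 0  ⇒  (a,b)_∞ = -1.
v=5: a=5^0·(≡2), b=5^2·(≡1) mod 5; (2|5)=-1, (1|5)=+1; (−1)^{0·2·2}·(-1)^2·(+1)^0 = +1.
v=11: a=11^0·(≡9), b=11^1·(≡5) mod 11; (9|11)=+1, (5|11)=+1; (−1)^{0·1·5}·(+1)^1·(+1)^0 = +1.
v=2: v_2(a)=12, v_2(b)=12; units ≡ 7, 1 (mod 8); ε·ε+αω+βω = 1·0+12·0+12·0 ≡ 0  ⇒  (a,b)_2 = +1.
v=13: a=13^2·(≡3), b=13^0·(≡11) mod 13; (3|13)=+1, (11|13)=-1; (−1)^{2·0·6}·(+1)^0·(-1)^2 = +1.
v=29: a=29^0·(≡12), b=29^1·(≡27) mod 29; (12|29)=-1, (27|29)=-1; (−1)^{0·1·14}·(-1)^1·(-1)^0 = -1.
v=17: a=17^1·(≡13), b=17^2·(≡4) mod 17; (13|17)=+1, (4|17)=+1; (−1)^{1·2·8}·(+1)^2·(+1)^1 = +1.
v=3: a=3^-4·(≡1), b=3^-2·(≡2) mod 3; (1|3)=+1, (2|3)=-1; (−1)^{-4·-2·1}·(+1)^-2·(-1)^-4 = +1.
(-17, -319 / ℚ) ramifies at {29, ∞}: a division algebra.

[29, inf]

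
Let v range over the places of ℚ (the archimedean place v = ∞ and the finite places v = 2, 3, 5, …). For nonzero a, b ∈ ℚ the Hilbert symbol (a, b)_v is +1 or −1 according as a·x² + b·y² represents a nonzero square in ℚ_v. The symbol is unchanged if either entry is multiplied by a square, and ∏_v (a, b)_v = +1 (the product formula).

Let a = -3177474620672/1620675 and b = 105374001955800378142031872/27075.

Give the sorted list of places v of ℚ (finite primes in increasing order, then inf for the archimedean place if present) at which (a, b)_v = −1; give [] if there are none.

Mod squares: a ≡ -2543271, b ≡ 7980609. Check v ∈ {∞, 2, 3, 5, 7, 11, 13, 19, 23, 29, 31, 41}.
v=7: a=7^-4·(≡4), b=7^1·(≡2) mod 7; (4|7)=+1, (2|7)=+1; (−1)^{-4·1·3}·(+1)^1·(+1)^-4 = +1.
v=2: v_2(a)=8, v_2(b)=16; units ≡ 1, 1 (mod 8); ε·ε+αω+βω = 0·0+8·0+16·0 ≡ 0  ⇒  (a,b)_2 = +1.
v=3: a=3^-3·(≡1), b=3^-1·(≡1) mod 3; (1|3)=+1, (1|3)=+1; (−1)^{-3·-1·1}·(+1)^-1·(+1)^-3 = -1.
v=41: a=41^1·(≡2), b=41^3·(≡22) mod 41; (2|41)=+1, (22|41)=-1; (−1)^{1·3·20}·(+1)^3·(-1)^1 = -1.
v=13: a=13^0·(≡3), b=13^1·(≡7) mod 13; (3|13)=+1, (7|13)=-1; (−1)^{0·1·6}·(+1)^1·(-1)^0 = +1.
v=19: a=19^0·(≡10), b=19^-2·(≡6) mod 19; (10|19)=-1, (6|19)=+1; (−1)^{0·-2·9}·(-1)^-2·(+1)^0 = +1.
v=29: a=29^1·(≡27), b=29^4·(≡12) mod 29; (27|29)=-1, (12|29)=-1; (−1)^{1·4·14}·(-1)^4·(-1)^1 = -1.
v=11: a=11^4·(≡6), b=11^0·(≡7) mod 11; (6|11)=-1, (7|11)=-1; (−1)^{4·0·5}·(-1)^0·(-1)^4 = +1.
v=23: a=23^1·(≡15), b=23^3·(≡22) mod 23; (15|23)=-1, (22|23)=-1; (−1)^{1·3·11}·(-1)^3·(-1)^1 = -1.
v=5: a=5^-2·(≡4), b=5^-2·(≡4) mod 5; (4|5)=+1, (4|5)=+1; (−1)^{-2·-2·2}·(+1)^-2·(+1)^-2 = +1.
v=31: a=31^1·(≡10), b=31^3·(≡11) mod 31; (10|31)=+1, (11|31)=-1; (−1)^{1·3·15}·(+1)^3·(-1)^1 = +1.
v=∞: -2543271 < 0 and 7980609 > 0  ⇒  (a,b)_∞ = +1.
Ram(-2543271, 7980609) = {3, 23, 29, 41}; no ℚ_3-point on the conic.

[3, 23, 29, 41]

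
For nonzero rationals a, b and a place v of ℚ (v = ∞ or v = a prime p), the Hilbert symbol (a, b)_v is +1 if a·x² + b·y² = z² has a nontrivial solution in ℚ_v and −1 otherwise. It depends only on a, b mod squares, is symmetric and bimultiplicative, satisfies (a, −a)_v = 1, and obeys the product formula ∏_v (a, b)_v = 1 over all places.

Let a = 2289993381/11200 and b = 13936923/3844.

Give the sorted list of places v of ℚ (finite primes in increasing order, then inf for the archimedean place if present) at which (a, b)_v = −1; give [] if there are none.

(a, b) ≡ (1547, 187) mod (ℚ^×)²; places V = {2, 3, 5, 7, 11, 13, 17, 29, 31, 37, ∞}.
(a,b)_11: α=0, u≡8; β=1, v≡7 (mod 11); (8|11)=-1, (7|11)=-1; sign (−1)^0·-1^1·-1^0 = -1.
(a,b)_31: α=0, u≡18; β=-2, v≡9 (mod 31); (18|31)=+1, (9|31)=+1; sign (−1)^0·+1^-2·+1^0 = +1.
(a,b)_37: α=2, u≡12; β=0, v≡13 (mod 37); (12|37)=+1, (13|37)=-1; sign (−1)^0·+1^0·-1^2 = +1.
(a,b)_17: α=1, u≡14; β=1, v≡14 (mod 17); (14|17)=-1, (14|17)=-1; sign (−1)^0·-1^1·-1^1 = +1.
(a,b)_2: α=-6, β=-2; u≡3, v≡3 (mod 8); ε(u)ε(v)=1·1, αω(v)=-6·1, βω(u)=-2·1; sum ≡ 1  ⇒  -1.
(a,b)_∞: sgn(1547)=+, sgn(187)=+, so +1.
(a,b)_7: α=-1, u≡1; β=2, v≡3 (mod 7); (1|7)=+1, (3|7)=-1; sign (−1)^0·+1^2·-1^-1 = -1.
(a,b)_3: α=2, u≡2; β=2, v≡1 (mod 3); (2|3)=-1, (1|3)=+1; sign (−1)^0·-1^2·+1^2 = +1.
(a,b)_29: α=2, u≡17; β=0, v≡1 (mod 29); (17|29)=-1, (1|29)=+1; sign (−1)^0·-1^0·+1^2 = +1.
(a,b)_13: α=1, u≡5; β=2, v≡11 (mod 13); (5|13)=-1, (11|13)=-1; sign (−1)^0·-1^2·-1^1 = -1.
(a,b)_5: α=-2, u≡2; β=0, v≡2 (mod 5); (2|5)=-1, (2|5)=-1; sign (−1)^0·-1^0·-1^-2 = +1.
|Ram(1547, 187)| = 4, even; anisotropic at {2, 7, 11, 13}.

[2, 7, 11, 13]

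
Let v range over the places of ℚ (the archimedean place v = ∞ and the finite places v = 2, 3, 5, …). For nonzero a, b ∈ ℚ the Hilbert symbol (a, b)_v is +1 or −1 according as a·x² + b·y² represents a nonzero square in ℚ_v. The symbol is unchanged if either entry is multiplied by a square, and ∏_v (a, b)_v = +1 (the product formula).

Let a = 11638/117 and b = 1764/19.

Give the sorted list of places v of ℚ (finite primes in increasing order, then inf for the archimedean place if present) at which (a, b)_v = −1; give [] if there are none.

Mod squares: a ≡ 286, b ≡ 19. Check v ∈ {∞, 2, 3, 7, 11, 13, 19, 23}.
v=7: a=7^0·(≡5), b=7^2·(≡3) mod 7; (5|7)=-1, (3|7)=-1; (−1)^{0·2·3}·(-1)^2·(-1)^0 = +1.
v=19: a=19^0·(≡16), b=19^-1·(≡16) mod 19; (16|19)=+1, (16|19)=+1; (−1)^{0·-1·9}·(+1)^-1·(+1)^0 = +1.
v=3: a=3^-2·(≡1), b=3^2·(≡1) mod 3; (1|3)=+1, (1|3)=+1; (−1)^{-2·2·1}·(+1)^2·(+1)^-2 = +1.
v=11: a=11^1·(≡5), b=11^0·(≡6) mod 11; (5|11)=+1, (6|11)=-1; (−1)^{1·0·5}·(+1)^0·(-1)^1 = -1.
v=2: v_2(a)=1, v_2(b)=2; units ≡ 7, 3 (mod 8); ε·ε+αω+βω = 1·1+1·1+2·0 ≡ 0  ⇒  (a,b)_2 = +1.
v=13: a=13^-1·(≡9), b=13^0·(≡8) mod 13; (9|13)=+1, (8|13)=-1; (−1)^{-1·0·6}·(+1)^0·(-1)^-1 = -1.
v=23: a=23^2·(≡11), b=23^0·(≡19) mod 23; (11|23)=-1, (19|23)=-1; (−1)^{2·0·11}·(-1)^0·(-1)^2 = +1.
v=∞: 286 > 0 and 19 > 0  ⇒  (a,b)_∞ = +1.
(286, 19 / ℚ) ramifies at {11, 13}: a division algebra.

[11, 13]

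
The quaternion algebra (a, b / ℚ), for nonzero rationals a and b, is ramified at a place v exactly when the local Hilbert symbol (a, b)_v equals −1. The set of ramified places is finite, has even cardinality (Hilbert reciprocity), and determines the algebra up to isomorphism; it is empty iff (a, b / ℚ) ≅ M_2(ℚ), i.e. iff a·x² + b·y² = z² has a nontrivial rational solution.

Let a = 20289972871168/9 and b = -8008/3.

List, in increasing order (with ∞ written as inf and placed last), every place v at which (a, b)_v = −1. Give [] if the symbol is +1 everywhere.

[2, 7]

(a, b) ≡ (2002, -6006) mod (ℚ^×)²; places V = {2, 3, 7, 11, 13, ∞}.
(a,b)_∞: sgn(2002)=+, sgn(-6006)=−, so +1.
(a,b)_13: α=3, u≡8; β=1, v≡7 (mod 13); (8|13)=-1, (7|13)=-1; sign (−1)^0·-1^1·-1^3 = +1.
(a,b)_11: α=5, u≡7; β=1, v≡3 (mod 11); (7|11)=-1, (3|11)=+1; sign (−1)^1·-1^1·+1^5 = +1.
(a,b)_2: α=13, β=3; u≡1, v≡5 (mod 8); ε(u)ε(v)=0·0, αω(v)=13·1, βω(u)=3·0; sum ≡ 1  ⇒  -1.
(a,b)_3: α=-2, u≡1; β=-1, v≡2 (mod 3); (1|3)=+1, (2|3)=-1; sign (−1)^0·+1^-1·-1^-2 = +1.
(a,b)_7: α=1, u≡5; β=1, v≡6 (mod 7); (5|7)=-1, (6|7)=-1; sign (−1)^1·-1^1·-1^1 = -1.
(2002, -6006 / ℚ) ramifies at {2, 7}: a division algebra.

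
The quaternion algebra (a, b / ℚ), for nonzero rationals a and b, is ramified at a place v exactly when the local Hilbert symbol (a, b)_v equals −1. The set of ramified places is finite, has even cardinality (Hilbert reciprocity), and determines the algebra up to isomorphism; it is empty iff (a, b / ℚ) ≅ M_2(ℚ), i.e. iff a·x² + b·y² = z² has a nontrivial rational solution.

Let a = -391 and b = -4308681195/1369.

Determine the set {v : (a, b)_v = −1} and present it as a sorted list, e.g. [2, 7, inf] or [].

(a, b) ≡ (-391, -595) mod (ℚ^×)²; places V = {2, 3, 5, 7, 13, 17, 23, 37, ∞}.
(a,b)_37: α=0, u≡16; β=-2, v≡33 (mod 37); (16|37)=+1, (33|37)=+1; sign (−1)^0·+1^-2·+1^0 = +1.
(a,b)_∞: sgn(-391)=−, sgn(-595)=−, so -1.
(a,b)_13: α=0, u≡12; β=2, v≡4 (mod 13); (12|13)=+1, (4|13)=+1; sign (−1)^0·+1^2·+1^0 = +1.
(a,b)_7: α=0, u≡1; β=1, v≡3 (mod 7); (1|7)=+1, (3|7)=-1; sign (−1)^0·+1^1·-1^0 = +1.
(a,b)_23: α=1, u≡6; β=2, v≡1 (mod 23); (6|23)=+1, (1|23)=+1; sign (−1)^0·+1^2·+1^1 = +1.
(a,b)_3: α=0, u≡2; β=4, v≡2 (mod 3); (2|3)=-1, (2|3)=-1; sign (−1)^0·-1^4·-1^0 = +1.
(a,b)_17: α=1, u≡11; β=1, v≡1 (mod 17); (11|17)=-1, (1|17)=+1; sign (−1)^0·-1^1·+1^1 = -1.
(a,b)_2: α=0, β=0; u≡1, v≡5 (mod 8); ε(u)ε(v)=0·0, αω(v)=0·1, βω(u)=0·0; sum ≡ 0  ⇒  +1.
(a,b)_5: α=0, u≡4; β=1, v≡4 (mod 5); (4|5)=+1, (4|5)=+1; sign (−1)^0·+1^1·+1^0 = +1.
|Ram(-391, -595)| = 2, even; anisotropic at {17, ∞}.

[17, inf]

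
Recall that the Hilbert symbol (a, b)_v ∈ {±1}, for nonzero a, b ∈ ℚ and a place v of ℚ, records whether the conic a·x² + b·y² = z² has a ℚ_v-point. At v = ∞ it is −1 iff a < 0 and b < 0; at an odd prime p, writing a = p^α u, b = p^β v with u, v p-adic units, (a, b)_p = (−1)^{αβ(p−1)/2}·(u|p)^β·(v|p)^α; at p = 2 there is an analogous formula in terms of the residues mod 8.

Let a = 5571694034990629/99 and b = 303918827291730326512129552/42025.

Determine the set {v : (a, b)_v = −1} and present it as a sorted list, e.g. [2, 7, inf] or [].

Mod squares: a ≡ 21333719, b ≡ 217. Check v ∈ {∞, 2, 3, 5, 7, 11, 13, 19, 23, 31, 37, 41, 43, 53}.
v=5: a=5^0·(≡1), b=5^-2·(≡2) mod 5; (1|5)=+1, (2|5)=-1; (−1)^{0·-2·2}·(+1)^-2·(-1)^0 = +1.
v=53: a=53^1·(≡22), b=53^2·(≡3) mod 53; (22|53)=-1, (3|53)=-1; (−1)^{1·2·26}·(-1)^2·(-1)^1 = -1.
v=∞: 21333719 > 0 and 217 > 0  ⇒  (a,b)_∞ = +1.
v=2: v_2(a)=0, v_2(b)=4; units ≡ 7, 1 (mod 8); ε·ε+αω+βω = 1·0+0·0+4·0 ≡ 0  ⇒  (a,b)_2 = +1.
v=23: a=23^1·(≡2), b=23^2·(≡14) mod 23; (2|23)=+1, (14|23)=-1; (−1)^{1·2·11}·(+1)^2·(-1)^1 = -1.
v=13: a=13^2·(≡12), b=13^0·(≡10) mod 13; (12|13)=+1, (10|13)=+1; (−1)^{2·0·6}·(+1)^0·(+1)^2 = +1.
v=43: a=43^1·(≡33), b=43^2·(≡7) mod 43; (33|43)=-1, (7|43)=-1; (−1)^{1·2·21}·(-1)^2·(-1)^1 = -1.
v=3: a=3^-2·(≡2), b=3^0·(≡1) mod 3; (2|3)=-1, (1|3)=+1; (−1)^{-2·0·1}·(-1)^0·(+1)^-2 = +1.
v=37: a=37^1·(≡11), b=37^4·(≡5) mod 37; (11|37)=+1, (5|37)=-1; (−1)^{1·4·18}·(+1)^4·(-1)^1 = -1.
v=11: a=11^-1·(≡2), b=11^0·(≡10) mod 11; (2|11)=-1, (10|11)=-1; (−1)^{-1·0·5}·(-1)^0·(-1)^-1 = -1.
v=31: a=31^2·(≡21), b=31^3·(≡28) mod 31; (21|31)=-1, (28|31)=+1; (−1)^{2·3·15}·(-1)^3·(+1)^2 = -1.
v=7: a=7^2·(≡2), b=7^3·(≡3) mod 7; (2|7)=+1, (3|7)=-1; (−1)^{2·3·3}·(+1)^3·(-1)^2 = +1.
v=41: a=41^0·(≡5), b=41^-2·(≡14) mod 41; (5|41)=+1, (14|41)=-1; (−1)^{0·-2·20}·(+1)^-2·(-1)^0 = +1.
v=19: a=19^2·(≡5), b=19^2·(≡3) mod 19; (5|19)=+1, (3|19)=-1; (−1)^{2·2·9}·(+1)^2·(-1)^2 = +1.
Ram(21333719, 217) = {11, 23, 31, 37, 43, 53}; no ℚ_11-point on the conic.

[11, 23, 31, 37, 43, 53]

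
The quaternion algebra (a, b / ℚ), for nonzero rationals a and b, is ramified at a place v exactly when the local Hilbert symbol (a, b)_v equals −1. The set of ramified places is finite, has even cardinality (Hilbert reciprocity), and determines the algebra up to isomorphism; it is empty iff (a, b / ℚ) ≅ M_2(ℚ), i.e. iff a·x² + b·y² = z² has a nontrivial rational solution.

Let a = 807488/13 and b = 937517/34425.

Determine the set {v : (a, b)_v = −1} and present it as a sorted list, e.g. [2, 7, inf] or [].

Mod squares: a ≡ 164021, b ≡ 901. Check v ∈ {∞, 2, 3, 5, 7, 11, 13, 17, 19, 31, 37, 53}.
v=7: a=7^0·(≡4), b=7^2·(≡5) mod 7; (4|7)=+1, (5|7)=-1; (−1)^{0·2·3}·(+1)^2·(-1)^0 = +1.
v=13: a=13^-1·(≡6), b=13^0·(≡9) mod 13; (6|13)=-1, (9|13)=+1; (−1)^{-1·0·6}·(-1)^0·(+1)^-1 = +1.
v=2: v_2(a)=6, v_2(b)=0; units ≡ 5, 5 (mod 8); ε·ε+αω+βω = 0·0+6·1+0·1 ≡ 0  ⇒  (a,b)_2 = +1.
v=∞: 164021 > 0 and 901 > 0  ⇒  (a,b)_∞ = +1.
v=17: a=17^0·(≡3), b=17^-1·(≡9) mod 17; (3|17)=-1, (9|17)=+1; (−1)^{0·-1·8}·(-1)^-1·(+1)^0 = -1.
v=3: a=3^0·(≡2), b=3^-4·(≡1) mod 3; (2|3)=-1, (1|3)=+1; (−1)^{0·-4·1}·(-1)^-4·(+1)^0 = +1.
v=31: a=31^1·(≡3), b=31^0·(≡1) mod 31; (3|31)=-1, (1|31)=+1; (−1)^{1·0·15}·(-1)^0·(+1)^1 = +1.
v=19: a=19^0·(≡2), b=19^2·(≡2) mod 19; (2|19)=-1, (2|19)=-1; (−1)^{0·2·9}·(-1)^2·(-1)^0 = +1.
v=11: a=11^1·(≡8), b=11^0·(≡7) mod 11; (8|11)=-1, (7|11)=-1; (−1)^{1·0·5}·(-1)^0·(-1)^1 = -1.
v=37: a=37^1·(≡28), b=37^0·(≡18) mod 37; (28|37)=+1, (18|37)=-1; (−1)^{1·0·18}·(+1)^0·(-1)^1 = -1.
v=53: a=53^0·(≡27), b=53^1·(≡9) mod 53; (27|53)=-1, (9|53)=+1; (−1)^{0·1·26}·(-1)^1·(+1)^0 = -1.
v=5: a=5^0·(≡1), b=5^-2·(≡1) mod 5; (1|5)=+1, (1|5)=+1; (−1)^{0·-2·2}·(+1)^-2·(+1)^0 = +1.
(164021, 901 / ℚ) ramifies at {11, 17, 37, 53}: a division algebra.

[11, 17, 37, 53]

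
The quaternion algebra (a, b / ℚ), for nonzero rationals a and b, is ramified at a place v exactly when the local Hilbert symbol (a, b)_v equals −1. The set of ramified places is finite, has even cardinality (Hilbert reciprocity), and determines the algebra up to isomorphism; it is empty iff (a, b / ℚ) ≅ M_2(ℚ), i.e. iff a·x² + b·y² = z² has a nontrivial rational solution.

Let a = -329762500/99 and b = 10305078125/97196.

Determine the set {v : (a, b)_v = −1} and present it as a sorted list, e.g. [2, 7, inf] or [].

(a, b) ≡ (-1450955, 290191) mod (ℚ^×)²; places V = {2, 3, 5, 11, 23, 31, 37, 47, ∞}.
(a,b)_∞: sgn(-1450955)=−, sgn(290191)=+, so +1.
(a,b)_3: α=-2, u≡1; β=0, v≡1 (mod 3); (1|3)=+1, (1|3)=+1; sign (−1)^0·+1^0·+1^-2 = +1.
(a,b)_11: α=-1, u≡6; β=-1, v≡4 (mod 11); (6|11)=-1, (4|11)=+1; sign (−1)^1·-1^-1·+1^-1 = +1.
(a,b)_23: α=1, u≡8; β=1, v≡1 (mod 23); (8|23)=+1, (1|23)=+1; sign (−1)^1·+1^1·+1^1 = -1.
(a,b)_5: α=5, u≡4; β=8, v≡1 (mod 5); (4|5)=+1, (1|5)=+1; sign (−1)^0·+1^8·+1^5 = +1.
(a,b)_31: α=1, u≡25; β=1, v≡29 (mod 31); (25|31)=+1, (29|31)=-1; sign (−1)^1·+1^1·-1^1 = +1.
(a,b)_37: α=1, u≡32; β=1, v≡33 (mod 37); (32|37)=-1, (33|37)=+1; sign (−1)^0·-1^1·+1^1 = -1.
(a,b)_47: α=0, u≡15; β=-2, v≡41 (mod 47); (15|47)=-1, (41|47)=-1; sign (−1)^0·-1^-2·-1^0 = +1.
(a,b)_2: α=2, β=-2; u≡5, v≡7 (mod 8); ε(u)ε(v)=0·1, αω(v)=2·0, βω(u)=-2·1; sum ≡ 0  ⇒  +1.
Ram(-1450955, 290191) = {23, 37}; no ℚ_23-point on the conic.

[23, 37]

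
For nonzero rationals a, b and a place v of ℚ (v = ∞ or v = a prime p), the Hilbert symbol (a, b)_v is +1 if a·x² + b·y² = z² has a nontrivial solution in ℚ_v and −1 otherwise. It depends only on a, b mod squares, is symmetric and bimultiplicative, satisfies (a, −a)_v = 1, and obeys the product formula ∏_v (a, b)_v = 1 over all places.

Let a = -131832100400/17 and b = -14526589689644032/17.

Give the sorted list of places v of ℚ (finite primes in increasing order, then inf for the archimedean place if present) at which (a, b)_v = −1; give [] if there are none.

[7, inf]

(a, b) ≡ (-33153043, -130169) mod (ℚ^×)²; places V = {2, 5, 7, 11, 13, 17, 19, 31, 43, ∞}.
(a,b)_31: α=1, u≡1; β=1, v≡26 (mod 31); (1|31)=+1, (26|31)=-1; sign (−1)^1·+1^1·-1^1 = +1.
(a,b)_∞: sgn(-33153043)=−, sgn(-130169)=−, so -1.
(a,b)_17: α=-1, u≡12; β=-1, v≡6 (mod 17); (12|17)=-1, (6|17)=-1; sign (−1)^0·-1^-1·-1^-1 = +1.
(a,b)_11: α=1, u≡2; β=2, v≡4 (mod 11); (2|11)=-1, (4|11)=+1; sign (−1)^0·-1^2·+1^1 = +1.
(a,b)_13: α=2, u≡1; β=3, v≡9 (mod 13); (1|13)=+1, (9|13)=+1; sign (−1)^0·+1^3·+1^2 = +1.
(a,b)_43: α=1, u≡18; β=2, v≡6 (mod 43); (18|43)=-1, (6|43)=+1; sign (−1)^0·-1^2·+1^1 = +1.
(a,b)_2: α=4, β=10; u≡5, v≡7 (mod 8); ε(u)ε(v)=0·1, αω(v)=4·0, βω(u)=10·1; sum ≡ 0  ⇒  +1.
(a,b)_7: α=1, u≡1; β=2, v≡6 (mod 7); (1|7)=+1, (6|7)=-1; sign (−1)^0·+1^2·-1^1 = -1.
(a,b)_5: α=2, u≡2; β=0, v≡4 (mod 5); (2|5)=-1, (4|5)=+1; sign (−1)^0·-1^0·+1^2 = +1.
(a,b)_19: α=1, u≡16; β=1, v≡10 (mod 19); (16|19)=+1, (10|19)=-1; sign (−1)^1·+1^1·-1^1 = +1.
(-33153043, -130169 / ℚ) ramifies at {7, ∞}: a division algebra.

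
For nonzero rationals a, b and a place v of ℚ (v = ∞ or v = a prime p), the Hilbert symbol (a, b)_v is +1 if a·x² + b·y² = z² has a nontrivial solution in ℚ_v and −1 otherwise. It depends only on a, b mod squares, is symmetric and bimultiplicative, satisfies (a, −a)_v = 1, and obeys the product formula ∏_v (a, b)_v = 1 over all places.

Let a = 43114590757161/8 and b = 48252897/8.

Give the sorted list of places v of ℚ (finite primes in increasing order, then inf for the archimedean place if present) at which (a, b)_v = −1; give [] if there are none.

[11, 41]

Mod squares: a ≡ 3990429058, b ≡ 4466. Check v ∈ {∞, 2, 3, 7, 11, 19, 29, 31, 37, 41}.
v=37: a=37^1·(≡36), b=37^0·(≡34) mod 37; (36|37)=+1, (34|37)=+1; (−1)^{1·0·18}·(+1)^0·(+1)^1 = +1.
v=29: a=29^1·(≡1), b=29^1·(≡24) mod 29; (1|29)=+1, (24|29)=+1; (−1)^{1·1·14}·(+1)^1·(+1)^1 = +1.
v=41: a=41^1·(≡2), b=41^0·(≡15) mod 41; (2|41)=+1, (15|41)=-1; (−1)^{1·0·20}·(+1)^0·(-1)^1 = -1.
v=2: v_2(a)=-3, v_2(b)=-3; units ≡ 1, 1 (mod 8); ε·ε+αω+βω = 0·0+-3·0+-3·0 ≡ 0  ⇒  (a,b)_2 = +1.
v=7: a=7^5·(≡5), b=7^5·(≡1) mod 7; (5|7)=-1, (1|7)=+1; (−1)^{5·5·3}·(-1)^5·(+1)^5 = +1.
v=∞: 3990429058 > 0 and 4466 > 0  ⇒  (a,b)_∞ = +1.
v=31: a=31^1·(≡6), b=31^0·(≡8) mod 31; (6|31)=-1, (8|31)=+1; (−1)^{1·0·15}·(-1)^0·(+1)^1 = +1.
v=19: a=19^1·(≡15), b=19^0·(≡17) mod 19; (15|19)=-1, (17|19)=+1; (−1)^{1·0·9}·(-1)^0·(+1)^1 = +1.
v=3: a=3^2·(≡1), b=3^2·(≡2) mod 3; (1|3)=+1, (2|3)=-1; (−1)^{2·2·1}·(+1)^2·(-1)^2 = +1.
v=11: a=11^1·(≡6), b=11^1·(≡10) mod 11; (6|11)=-1, (10|11)=-1; (−1)^{1·1·5}·(-1)^1·(-1)^1 = -1.
|Ram(3990429058, 4466)| = 2, even; anisotropic at {11, 41}.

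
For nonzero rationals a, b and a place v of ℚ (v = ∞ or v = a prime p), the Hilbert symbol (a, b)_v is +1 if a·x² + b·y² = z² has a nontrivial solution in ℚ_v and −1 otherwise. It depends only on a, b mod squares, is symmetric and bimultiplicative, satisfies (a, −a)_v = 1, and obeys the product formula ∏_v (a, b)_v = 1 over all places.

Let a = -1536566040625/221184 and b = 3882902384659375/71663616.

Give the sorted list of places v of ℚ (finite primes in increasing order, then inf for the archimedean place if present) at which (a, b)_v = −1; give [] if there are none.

(a, b) ≡ (-2310, 330) mod (ℚ^×)²; places V = {2, 3, 5, 7, 11, 19, ∞}.
(a,b)_11: α=1, u≡2; β=1, v≡10 (mod 11); (2|11)=-1, (10|11)=-1; sign (−1)^1·-1^1·-1^1 = -1.
(a,b)_∞: sgn(-2310)=−, sgn(330)=+, so +1.
(a,b)_19: α=4, u≡3; β=6, v≡17 (mod 19); (3|19)=-1, (17|19)=+1; sign (−1)^0·-1^6·+1^4 = +1.
(a,b)_3: α=-3, u≡1; β=-7, v≡2 (mod 3); (1|3)=+1, (2|3)=-1; sign (−1)^1·+1^-7·-1^-3 = +1.
(a,b)_2: α=-13, β=-15; u≡5, v≡5 (mod 8); ε(u)ε(v)=0·0, αω(v)=-13·1, βω(u)=-15·1; sum ≡ 0  ⇒  +1.
(a,b)_5: α=5, u≡3; β=5, v≡1 (mod 5); (3|5)=-1, (1|5)=+1; sign (−1)^0·-1^5·+1^5 = -1.
(a,b)_7: α=3, u≡5; β=4, v≡4 (mod 7); (5|7)=-1, (4|7)=+1; sign (−1)^0·-1^4·+1^3 = +1.
|Ram(-2310, 330)| = 2, even; anisotropic at {5, 11}.

[5, 11]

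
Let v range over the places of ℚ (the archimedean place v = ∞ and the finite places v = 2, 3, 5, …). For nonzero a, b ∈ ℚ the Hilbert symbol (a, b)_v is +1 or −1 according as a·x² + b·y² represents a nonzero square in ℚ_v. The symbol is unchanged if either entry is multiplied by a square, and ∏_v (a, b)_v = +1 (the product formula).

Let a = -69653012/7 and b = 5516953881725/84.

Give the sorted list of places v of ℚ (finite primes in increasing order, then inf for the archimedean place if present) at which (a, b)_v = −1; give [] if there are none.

(a, b) ≡ (-721259, 90321) mod (ℚ^×)²; places V = {2, 3, 5, 7, 11, 13, 17, 19, 23, 29, ∞}.
(a,b)_7: α=-1, u≡5; β=-1, v≡4 (mod 7); (5|7)=-1, (4|7)=+1; sign (−1)^1·-1^-1·+1^-1 = +1.
(a,b)_2: α=2, β=-2; u≡5, v≡1 (mod 8); ε(u)ε(v)=0·0, αω(v)=2·0, βω(u)=-2·1; sum ≡ 0  ⇒  +1.
(a,b)_29: α=1, u≡18; β=2, v≡3 (mod 29); (18|29)=-1, (3|29)=-1; sign (−1)^0·-1^2·-1^1 = -1.
(a,b)_11: α=1, u≡2; β=1, v≡4 (mod 11); (2|11)=-1, (4|11)=+1; sign (−1)^1·-1^1·+1^1 = +1.
(a,b)_19: α=1, u≡1; β=2, v≡14 (mod 19); (1|19)=+1, (14|19)=-1; sign (−1)^0·+1^2·-1^1 = -1.
(a,b)_∞: sgn(-721259)=−, sgn(90321)=+, so +1.
(a,b)_13: α=2, u≡8; β=2, v≡4 (mod 13); (8|13)=-1, (4|13)=+1; sign (−1)^0·-1^2·+1^2 = +1.
(a,b)_3: α=0, u≡1; β=-1, v≡2 (mod 3); (1|3)=+1, (2|3)=-1; sign (−1)^0·+1^-1·-1^0 = +1.
(a,b)_23: α=0, u≡17; β=1, v≡17 (mod 23); (17|23)=-1, (17|23)=-1; sign (−1)^0·-1^1·-1^0 = -1.
(a,b)_5: α=0, u≡4; β=2, v≡1 (mod 5); (4|5)=+1, (1|5)=+1; sign (−1)^0·+1^2·+1^0 = +1.
(a,b)_17: α=1, u≡10; β=1, v≡15 (mod 17); (10|17)=-1, (15|17)=+1; sign (−1)^0·-1^1·+1^1 = -1.
(-721259, 90321 / ℚ) ramifies at {17, 19, 23, 29}: a division algebra.

[17, 19, 23, 29]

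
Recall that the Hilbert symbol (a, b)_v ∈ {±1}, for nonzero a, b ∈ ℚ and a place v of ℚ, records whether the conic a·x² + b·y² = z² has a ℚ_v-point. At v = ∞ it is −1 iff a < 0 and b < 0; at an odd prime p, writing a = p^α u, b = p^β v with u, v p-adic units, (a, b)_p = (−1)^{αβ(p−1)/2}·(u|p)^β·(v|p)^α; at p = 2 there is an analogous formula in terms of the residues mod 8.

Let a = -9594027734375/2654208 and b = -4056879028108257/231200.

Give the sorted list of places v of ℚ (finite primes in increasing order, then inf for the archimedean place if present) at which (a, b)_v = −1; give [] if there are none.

(a, b) ≡ (-1002478, -43586) mod (ℚ^×)²; places V = {2, 3, 5, 7, 13, 17, 19, 23, 31, 37, ∞}.
(a,b)_2: α=-15, β=-5; u≡1, v≡7 (mod 8); ε(u)ε(v)=0·1, αω(v)=-15·0, βω(u)=-5·0; sum ≡ 0  ⇒  +1.
(a,b)_37: α=1, u≡3; β=3, v≡23 (mod 37); (3|37)=+1, (23|37)=-1; sign (−1)^0·+1^3·-1^1 = -1.
(a,b)_7: α=2, u≡3; β=0, v≡5 (mod 7); (3|7)=-1, (5|7)=-1; sign (−1)^0·-1^0·-1^2 = +1.
(a,b)_∞: sgn(-1002478)=−, sgn(-43586)=−, so -1.
(a,b)_3: α=-4, u≡2; β=2, v≡1 (mod 3); (2|3)=-1, (1|3)=+1; sign (−1)^0·-1^2·+1^-4 = +1.
(a,b)_17: α=0, u≡11; β=-2, v≡9 (mod 17); (11|17)=-1, (9|17)=+1; sign (−1)^0·-1^-2·+1^0 = +1.
(a,b)_13: α=0, u≡3; β=4, v≡12 (mod 13); (3|13)=+1, (12|13)=+1; sign (−1)^0·+1^4·+1^0 = +1.
(a,b)_19: α=1, u≡1; β=1, v≡9 (mod 19); (1|19)=+1, (9|19)=+1; sign (−1)^1·+1^1·+1^1 = -1.
(a,b)_5: α=8, u≡3; β=-2, v≡1 (mod 5); (3|5)=-1, (1|5)=+1; sign (−1)^0·-1^-2·+1^8 = +1.
(a,b)_31: α=1, u≡24; β=1, v≡5 (mod 31); (24|31)=-1, (5|31)=+1; sign (−1)^1·-1^1·+1^1 = +1.
(a,b)_23: α=1, u≡20; β=2, v≡10 (mod 23); (20|23)=-1, (10|23)=-1; sign (−1)^0·-1^2·-1^1 = -1.
Ram(-1002478, -43586) = {19, 23, 37, ∞}; no ℚ_19-point on the conic.

[19, 23, 37, inf]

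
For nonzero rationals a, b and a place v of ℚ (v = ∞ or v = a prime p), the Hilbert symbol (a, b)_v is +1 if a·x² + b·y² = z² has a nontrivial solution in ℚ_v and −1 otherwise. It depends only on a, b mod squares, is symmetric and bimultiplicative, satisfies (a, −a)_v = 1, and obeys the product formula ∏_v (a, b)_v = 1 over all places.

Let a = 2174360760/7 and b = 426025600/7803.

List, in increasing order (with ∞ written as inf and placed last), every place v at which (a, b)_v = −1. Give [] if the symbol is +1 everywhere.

[3, 5, 7, 19]

Mod squares: a ≡ 770, b ≡ 16302. Check v ∈ {∞, 2, 3, 5, 7, 11, 13, 17, 19}.
v=19: a=19^2·(≡12), b=19^1·(≡18) mod 19; (12|19)=-1, (18|19)=-1; (−1)^{2·1·9}·(-1)^1·(-1)^2 = -1.
v=∞: 770 > 0 and 16302 > 0  ⇒  (a,b)_∞ = +1.
v=17: a=17^0·(≡10), b=17^-2·(≡16) mod 17; (10|17)=-1, (16|17)=+1; (−1)^{0·-2·8}·(-1)^-2·(+1)^0 = +1.
v=13: a=13^2·(≡10), b=13^1·(≡11) mod 13; (10|13)=+1, (11|13)=-1; (−1)^{2·1·6}·(+1)^1·(-1)^2 = +1.
v=5: a=5^1·(≡1), b=5^2·(≡3) mod 5; (1|5)=+1, (3|5)=-1; (−1)^{1·2·2}·(+1)^2·(-1)^1 = -1.
v=7: a=7^-1·(≡5), b=7^2·(≡3) mod 7; (5|7)=-1, (3|7)=-1; (−1)^{-1·2·3}·(-1)^2·(-1)^-1 = -1.
v=11: a=11^1·(≡1), b=11^1·(≡2) mod 11; (1|11)=+1, (2|11)=-1; (−1)^{1·1·5}·(+1)^1·(-1)^1 = +1.
v=2: v_2(a)=3, v_2(b)=7; units ≡ 1, 7 (mod 8); ε·ε+αω+βω = 0·1+3·0+7·0 ≡ 0  ⇒  (a,b)_2 = +1.
v=3: a=3^4·(≡2), b=3^-3·(≡1) mod 3; (2|3)=-1, (1|3)=+1; (−1)^{4·-3·1}·(-1)^-3·(+1)^4 = -1.
(770, 16302 / ℚ) ramifies at {3, 5, 7, 19}: a division algebra.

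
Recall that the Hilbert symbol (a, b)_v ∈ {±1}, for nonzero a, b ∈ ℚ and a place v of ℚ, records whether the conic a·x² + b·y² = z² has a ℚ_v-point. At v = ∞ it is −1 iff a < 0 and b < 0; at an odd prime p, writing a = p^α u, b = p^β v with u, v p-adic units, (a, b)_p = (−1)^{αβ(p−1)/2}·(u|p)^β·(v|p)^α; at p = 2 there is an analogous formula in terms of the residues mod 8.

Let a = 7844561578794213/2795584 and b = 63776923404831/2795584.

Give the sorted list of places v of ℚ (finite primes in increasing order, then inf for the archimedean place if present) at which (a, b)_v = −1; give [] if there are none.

Mod squares: a ≡ 22533, b ≡ 307951. Check v ∈ {∞, 2, 3, 7, 11, 13, 19, 29, 37, 41}.
v=7: a=7^1·(≡6), b=7^1·(≡5) mod 7; (6|7)=-1, (5|7)=-1; (−1)^{1·1·3}·(-1)^1·(-1)^1 = -1.
v=∞: 22533 > 0 and 307951 > 0  ⇒  (a,b)_∞ = +1.
v=19: a=19^-2·(≡15), b=19^-2·(≡8) mod 19; (15|19)=-1, (8|19)=-1; (−1)^{-2·-2·9}·(-1)^-2·(-1)^-2 = +1.
v=3: a=3^7·(≡2), b=3^6·(≡1) mod 3; (2|3)=-1, (1|3)=+1; (−1)^{7·6·1}·(-1)^6·(+1)^7 = +1.
v=2: v_2(a)=-6, v_2(b)=-6; units ≡ 5, 7 (mod 8); ε·ε+αω+βω = 0·1+-6·0+-6·1 ≡ 0  ⇒  (a,b)_2 = +1.
v=37: a=37^1·(≡29), b=37^1·(≡24) mod 37; (29|37)=-1, (24|37)=-1; (−1)^{1·1·18}·(-1)^1·(-1)^1 = +1.
v=29: a=29^1·(≡7), b=29^1·(≡1) mod 29; (7|29)=+1, (1|29)=+1; (−1)^{1·1·14}·(+1)^1·(+1)^1 = +1.
v=41: a=41^4·(≡14), b=41^3·(≡32) mod 41; (14|41)=-1, (32|41)=+1; (−1)^{4·3·20}·(-1)^3·(+1)^4 = -1.
v=11: a=11^-2·(≡5), b=11^-2·(≡8) mod 11; (5|11)=+1, (8|11)=-1; (−1)^{-2·-2·5}·(+1)^-2·(-1)^-2 = +1.
v=13: a=13^2·(≡1), b=13^2·(≡11) mod 13; (1|13)=+1, (11|13)=-1; (−1)^{2·2·6}·(+1)^2·(-1)^2 = +1.
(22533, 307951 / ℚ) ramifies at {7, 41}: a division algebra.

[7, 41]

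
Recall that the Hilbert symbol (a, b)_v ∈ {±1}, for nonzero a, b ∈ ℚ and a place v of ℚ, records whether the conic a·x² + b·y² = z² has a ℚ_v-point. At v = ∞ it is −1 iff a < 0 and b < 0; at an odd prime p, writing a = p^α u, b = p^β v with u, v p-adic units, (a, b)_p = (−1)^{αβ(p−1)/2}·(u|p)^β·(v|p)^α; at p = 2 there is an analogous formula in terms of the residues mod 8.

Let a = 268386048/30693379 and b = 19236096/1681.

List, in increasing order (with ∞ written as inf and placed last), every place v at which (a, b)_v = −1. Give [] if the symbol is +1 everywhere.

[7, 19]

Mod squares: a ≡ 133, b ≡ 69. Check v ∈ {∞, 2, 3, 7, 11, 19, 23, 31, 41, 43}.
v=19: a=19^-1·(≡7), b=19^0·(≡15) mod 19; (7|19)=+1, (15|19)=-1; (−1)^{-1·0·9}·(+1)^0·(-1)^-1 = -1.
v=2: v_2(a)=8, v_2(b)=8; units ≡ 5, 5 (mod 8); ε·ε+αω+βω = 0·0+8·1+8·1 ≡ 0  ⇒  (a,b)_2 = +1.
v=23: a=23^0·(≡13), b=23^1·(≡13) mod 23; (13|23)=+1, (13|23)=+1; (−1)^{0·1·11}·(+1)^1·(+1)^0 = +1.
v=43: a=43^2·(≡11), b=43^0·(≡33) mod 43; (11|43)=+1, (33|43)=-1; (−1)^{2·0·21}·(+1)^0·(-1)^2 = +1.
v=31: a=31^-2·(≡5), b=31^0·(≡1) mod 31; (5|31)=+1, (1|31)=+1; (−1)^{-2·0·15}·(+1)^0·(+1)^-2 = +1.
v=∞: 133 > 0 and 69 > 0  ⇒  (a,b)_∞ = +1.
v=3: a=3^4·(≡1), b=3^3·(≡2) mod 3; (1|3)=+1, (2|3)=-1; (−1)^{4·3·1}·(+1)^3·(-1)^4 = +1.
v=41: a=41^-2·(≡21), b=41^-2·(≡3) mod 41; (21|41)=+1, (3|41)=-1; (−1)^{-2·-2·20}·(+1)^-2·(-1)^-2 = +1.
v=7: a=7^1·(≡3), b=7^0·(≡5) mod 7; (3|7)=-1, (5|7)=-1; (−1)^{1·0·3}·(-1)^0·(-1)^1 = -1.
v=11: a=11^0·(≡9), b=11^2·(≡9) mod 11; (9|11)=+1, (9|11)=+1; (−1)^{0·2·5}·(+1)^2·(+1)^0 = +1.
(133, 69 / ℚ) ramifies at {7, 19}: a division algebra.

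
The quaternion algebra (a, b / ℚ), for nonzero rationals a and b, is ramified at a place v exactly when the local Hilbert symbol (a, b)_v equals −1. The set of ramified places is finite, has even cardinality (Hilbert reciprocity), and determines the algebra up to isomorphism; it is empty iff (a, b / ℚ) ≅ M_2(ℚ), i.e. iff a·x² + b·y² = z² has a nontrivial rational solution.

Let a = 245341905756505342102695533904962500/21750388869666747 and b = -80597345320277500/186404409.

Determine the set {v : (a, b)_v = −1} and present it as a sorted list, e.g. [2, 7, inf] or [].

[3, 17]

Mod squares: a ≡ 40755, b ≡ -2431. Check v ∈ {∞, 2, 3, 5, 11, 13, 17, 19, 29, 37, 41}.
v=37: a=37^-6·(≡2), b=37^-2·(≡27) mod 37; (2|37)=-1, (27|37)=+1; (−1)^{-6·-2·18}·(-1)^-2·(+1)^-6 = +1.
v=19: a=19^9·(≡5), b=19^4·(≡17) mod 19; (5|19)=+1, (17|19)=+1; (−1)^{9·4·9}·(+1)^4·(+1)^9 = +1.
v=13: a=13^3·(≡5), b=13^1·(≡8) mod 13; (5|13)=-1, (8|13)=-1; (−1)^{3·1·6}·(-1)^1·(-1)^3 = +1.
v=5: a=5^5·(≡4), b=5^4·(≡4) mod 5; (4|5)=+1, (4|5)=+1; (−1)^{5·4·2}·(+1)^4·(+1)^5 = +1.
v=11: a=11^5·(≡1), b=11^3·(≡7) mod 11; (1|11)=+1, (7|11)=-1; (−1)^{5·3·5}·(+1)^3·(-1)^5 = +1.
v=3: a=3^-1·(≡1), b=3^-4·(≡2) mod 3; (1|3)=+1, (2|3)=-1; (−1)^{-1·-4·1}·(+1)^-4·(-1)^-1 = -1.
v=17: a=17^2·(≡12), b=17^1·(≡11) mod 17; (12|17)=-1, (11|17)=-1; (−1)^{2·1·8}·(-1)^1·(-1)^2 = -1.
v=41: a=41^-4·(≡4), b=41^-2·(≡7) mod 41; (4|41)=+1, (7|41)=-1; (−1)^{-4·-2·20}·(+1)^-2·(-1)^-4 = +1.
v=∞: 40755 > 0 and -2431 < 0  ⇒  (a,b)_∞ = +1.
v=2: v_2(a)=2, v_2(b)=2; units ≡ 3, 1 (mod 8); ε·ε+αω+βω = 1·0+2·0+2·1 ≡ 0  ⇒  (a,b)_2 = +1.
v=29: a=29^6·(≡15), b=29^2·(≡13) mod 29; (15|29)=-1, (13|29)=+1; (−1)^{6·2·14}·(-1)^2·(+1)^6 = +1.
|Ram(40755, -2431)| = 2, even; anisotropic at {3, 17}.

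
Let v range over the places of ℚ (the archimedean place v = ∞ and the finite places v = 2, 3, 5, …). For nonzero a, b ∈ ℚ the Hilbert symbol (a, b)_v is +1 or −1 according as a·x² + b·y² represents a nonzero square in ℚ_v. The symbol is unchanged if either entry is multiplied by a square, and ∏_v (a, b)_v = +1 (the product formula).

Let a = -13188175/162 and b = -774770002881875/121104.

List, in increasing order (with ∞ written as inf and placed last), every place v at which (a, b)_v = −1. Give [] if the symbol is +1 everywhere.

Mod squares: a ≡ -1055054, b ≡ -11. Check v ∈ {∞, 2, 3, 5, 7, 11, 13, 17, 29, 31}.
v=17: a=17^1·(≡6), b=17^2·(≡5) mod 17; (6|17)=-1, (5|17)=-1; (−1)^{1·2·8}·(-1)^2·(-1)^1 = -1.
v=2: v_2(a)=-1, v_2(b)=-4; units ≡ 1, 5 (mod 8); ε·ε+αω+βω = 0·0+-1·1+-4·0 ≡ 1  ⇒  (a,b)_2 = -1.
v=13: a=13^1·(≡1), b=13^2·(≡7) mod 13; (1|13)=+1, (7|13)=-1; (−1)^{1·2·6}·(+1)^2·(-1)^1 = -1.
v=5: a=5^2·(≡4), b=5^4·(≡1) mod 5; (4|5)=+1, (1|5)=+1; (−1)^{2·4·2}·(+1)^4·(+1)^2 = +1.
v=11: a=11^1·(≡8), b=11^1·(≡7) mod 11; (8|11)=-1, (7|11)=-1; (−1)^{1·1·5}·(-1)^1·(-1)^1 = -1.
v=29: a=29^0·(≡4), b=29^-2·(≡21) mod 29; (4|29)=+1, (21|29)=-1; (−1)^{0·-2·14}·(+1)^-2·(-1)^0 = +1.
v=∞: -1055054 < 0 and -11 < 0  ⇒  (a,b)_∞ = -1.
v=31: a=31^1·(≡16), b=31^2·(≡1) mod 31; (16|31)=+1, (1|31)=+1; (−1)^{1·2·15}·(+1)^2·(+1)^1 = +1.
v=7: a=7^1·(≡4), b=7^4·(≡6) mod 7; (4|7)=+1, (6|7)=-1; (−1)^{1·4·3}·(+1)^4·(-1)^1 = -1.
v=3: a=3^-4·(≡1), b=3^-2·(≡1) mod 3; (1|3)=+1, (1|3)=+1; (−1)^{-4·-2·1}·(+1)^-2·(+1)^-4 = +1.
Ram(-1055054, -11) = {2, 7, 11, 13, 17, ∞}; no ℚ_2-point on the conic.

[2, 7, 11, 13, 17, inf]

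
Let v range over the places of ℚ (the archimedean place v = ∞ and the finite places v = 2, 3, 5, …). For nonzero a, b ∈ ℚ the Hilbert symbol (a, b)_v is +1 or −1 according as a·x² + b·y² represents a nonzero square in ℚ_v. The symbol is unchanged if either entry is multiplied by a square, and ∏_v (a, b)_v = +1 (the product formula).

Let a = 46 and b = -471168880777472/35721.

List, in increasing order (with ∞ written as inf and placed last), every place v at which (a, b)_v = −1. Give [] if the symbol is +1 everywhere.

(a, b) ≡ (46, -713) mod (ℚ^×)²; places V = {2, 3, 7, 23, 31, 47, ∞}.
(a,b)_23: α=1, u≡2; β=3, v≡11 (mod 23); (2|23)=+1, (11|23)=-1; sign (−1)^1·+1^3·-1^1 = +1.
(a,b)_31: α=0, u≡15; β=1, v≡25 (mod 31); (15|31)=-1, (25|31)=+1; sign (−1)^0·-1^1·+1^0 = -1.
(a,b)_∞: sgn(46)=+, sgn(-713)=−, so +1.
(a,b)_47: α=0, u≡46; β=4, v≡5 (mod 47); (46|47)=-1, (5|47)=-1; sign (−1)^0·-1^4·-1^0 = +1.
(a,b)_7: α=0, u≡4; β=-2, v≡4 (mod 7); (4|7)=+1, (4|7)=+1; sign (−1)^0·+1^-2·+1^0 = +1.
(a,b)_2: α=1, β=8; u≡7, v≡7 (mod 8); ε(u)ε(v)=1·1, αω(v)=1·0, βω(u)=8·0; sum ≡ 1  ⇒  -1.
(a,b)_3: α=0, u≡1; β=-6, v≡1 (mod 3); (1|3)=+1, (1|3)=+1; sign (−1)^0·+1^-6·+1^0 = +1.
Ram(46, -713) = {2, 31}; no ℚ_2-point on the conic.

[2, 31]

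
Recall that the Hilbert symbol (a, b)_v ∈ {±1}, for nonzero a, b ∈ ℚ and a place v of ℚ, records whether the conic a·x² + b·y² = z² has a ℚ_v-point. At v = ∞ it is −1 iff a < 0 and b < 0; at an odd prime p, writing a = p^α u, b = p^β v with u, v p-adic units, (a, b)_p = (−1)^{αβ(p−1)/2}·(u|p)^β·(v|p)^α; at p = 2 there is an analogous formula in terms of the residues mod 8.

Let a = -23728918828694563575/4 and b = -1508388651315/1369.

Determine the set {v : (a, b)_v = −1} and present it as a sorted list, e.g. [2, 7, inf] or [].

[3, 5, 7, 13, 19, inf]

Mod squares: a ≡ -247, b ≡ -33915. Check v ∈ {∞, 2, 3, 5, 7, 13, 17, 19, 37}.
v=37: a=37^2·(≡16), b=37^-2·(≡24) mod 37; (16|37)=+1, (24|37)=-1; (−1)^{2·-2·18}·(+1)^-2·(-1)^2 = +1.
v=13: a=13^3·(≡7), b=13^2·(≡5) mod 13; (7|13)=-1, (5|13)=-1; (−1)^{3·2·6}·(-1)^2·(-1)^3 = -1.
v=19: a=19^5·(≡16), b=19^3·(≡5) mod 19; (16|19)=+1, (5|19)=+1; (−1)^{5·3·9}·(+1)^3·(+1)^5 = -1.
v=2: v_2(a)=-2, v_2(b)=0; units ≡ 1, 5 (mod 8); ε·ε+αω+βω = 0·0+-2·1+0·0 ≡ 0  ⇒  (a,b)_2 = +1.
v=17: a=17^2·(≡9), b=17^1·(≡6) mod 17; (9|17)=+1, (6|17)=-1; (−1)^{2·1·8}·(+1)^1·(-1)^2 = +1.
v=5: a=5^2·(≡3), b=5^1·(≡3) mod 5; (3|5)=-1, (3|5)=-1; (−1)^{2·1·2}·(-1)^1·(-1)^2 = -1.
v=3: a=3^2·(≡2), b=3^7·(≡2) mod 3; (2|3)=-1, (2|3)=-1; (−1)^{2·7·1}·(-1)^7·(-1)^2 = -1.
v=∞: -247 < 0 and -33915 < 0  ⇒  (a,b)_∞ = -1.
v=7: a=7^2·(≡6), b=7^1·(≡6) mod 7; (6|7)=-1, (6|7)=-1; (−1)^{2·1·3}·(-1)^1·(-1)^2 = -1.
Ram(-247, -33915) = {3, 5, 7, 13, 19, ∞}; no ℚ_3-point on the conic.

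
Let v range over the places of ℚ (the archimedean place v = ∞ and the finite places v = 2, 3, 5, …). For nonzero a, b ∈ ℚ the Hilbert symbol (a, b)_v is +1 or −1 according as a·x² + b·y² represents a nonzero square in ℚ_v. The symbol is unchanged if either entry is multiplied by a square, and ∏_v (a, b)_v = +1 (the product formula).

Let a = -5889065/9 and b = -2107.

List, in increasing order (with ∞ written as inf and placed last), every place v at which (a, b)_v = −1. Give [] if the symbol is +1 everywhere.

[5, inf]

(a, b) ≡ (-65, -43) mod (ℚ^×)²; places V = {2, 3, 5, 7, 13, 43, ∞}.
(a,b)_5: α=1, u≡3; β=0, v≡3 (mod 5); (3|5)=-1, (3|5)=-1; sign (−1)^0·-1^0·-1^1 = -1.
(a,b)_∞: sgn(-65)=−, sgn(-43)=−, so -1.
(a,b)_3: α=-2, u≡1; β=0, v≡2 (mod 3); (1|3)=+1, (2|3)=-1; sign (−1)^0·+1^0·-1^-2 = +1.
(a,b)_43: α=2, u≡14; β=1, v≡37 (mod 43); (14|43)=+1, (37|43)=-1; sign (−1)^0·+1^1·-1^2 = +1.
(a,b)_2: α=0, β=0; u≡7, v≡5 (mod 8); ε(u)ε(v)=1·0, αω(v)=0·1, βω(u)=0·0; sum ≡ 0  ⇒  +1.
(a,b)_7: α=2, u≡6; β=2, v≡6 (mod 7); (6|7)=-1, (6|7)=-1; sign (−1)^0·-1^2·-1^2 = +1.
(a,b)_13: α=1, u≡5; β=0, v≡12 (mod 13); (5|13)=-1, (12|13)=+1; sign (−1)^0·-1^0·+1^1 = +1.
(-65, -43 / ℚ) ramifies at {5, ∞}: a division algebra.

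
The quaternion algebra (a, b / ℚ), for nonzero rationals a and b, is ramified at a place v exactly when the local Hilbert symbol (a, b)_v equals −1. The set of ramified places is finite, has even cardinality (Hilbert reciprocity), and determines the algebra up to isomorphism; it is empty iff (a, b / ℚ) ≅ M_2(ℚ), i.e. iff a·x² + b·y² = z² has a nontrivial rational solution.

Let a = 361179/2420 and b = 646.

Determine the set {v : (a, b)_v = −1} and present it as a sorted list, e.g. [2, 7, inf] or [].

[2, 19]

Mod squares: a ≡ 455, b ≡ 646. Check v ∈ {∞, 2, 3, 5, 7, 11, 13, 17, 19}.
v=13: a=13^1·(≡1), b=13^0·(≡9) mod 13; (1|13)=+1, (9|13)=+1; (−1)^{1·0·6}·(+1)^0·(+1)^1 = +1.
v=17: a=17^0·(≡8), b=17^1·(≡4) mod 17; (8|17)=+1, (4|17)=+1; (−1)^{0·1·8}·(+1)^1·(+1)^0 = +1.
v=5: a=5^-1·(≡1), b=5^0·(≡1) mod 5; (1|5)=+1, (1|5)=+1; (−1)^{-1·0·2}·(+1)^0·(+1)^-1 = +1.
v=3: a=3^4·(≡2), b=3^0·(≡1) mod 3; (2|3)=-1, (1|3)=+1; (−1)^{4·0·1}·(-1)^0·(+1)^4 = +1.
v=19: a=19^0·(≡12), b=19^1·(≡15) mod 19; (12|19)=-1, (15|19)=-1; (−1)^{0·1·9}·(-1)^1·(-1)^0 = -1.
v=2: v_2(a)=-2, v_2(b)=1; units ≡ 7, 3 (mod 8); ε·ε+αω+βω = 1·1+-2·1+1·0 ≡ 1  ⇒  (a,b)_2 = -1.
v=7: a=7^3·(≡2), b=7^0·(≡2) mod 7; (2|7)=+1, (2|7)=+1; (−1)^{3·0·3}·(+1)^0·(+1)^3 = +1.
v=∞: 455 > 0 and 646 > 0  ⇒  (a,b)_∞ = +1.
v=11: a=11^-2·(≡3), b=11^0·(≡8) mod 11; (3|11)=+1, (8|11)=-1; (−1)^{-2·0·5}·(+1)^0·(-1)^-2 = +1.
(455, 646 / ℚ) ramifies at {2, 19}: a division algebra.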